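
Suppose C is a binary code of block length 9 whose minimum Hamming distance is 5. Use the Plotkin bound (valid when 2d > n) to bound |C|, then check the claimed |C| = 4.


Plotkin bound M ≤ 10; given |C| = 4 ≤ bound (satisfied).

Check applicability: 2d = 10, n = 9.
2d − n = 1 > 0, so Plotkin applies.
Compute d/(2d−n) = 5/1 ≈ 5.0000.
⌊d/(2d−n)⌋ = 5.
Plotkin bound: M ≤ 2·5 = 10.
Given |C| = 4, check: satisfied.
This |C| is below the Plotkin bound.


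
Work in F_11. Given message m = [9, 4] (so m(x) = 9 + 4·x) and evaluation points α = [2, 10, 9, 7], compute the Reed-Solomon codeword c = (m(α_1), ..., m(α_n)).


c = [6, 5, 1, 4]

Message polynomial: m(x) = 9 + 4·x (mod 11).
For each evaluation point α_i, compute m(α_i) mod 11:
  α_1 = 2: Horner steps 4 → 6, so m(2) = 6.
  α_2 = 10: Horner steps 4 → 5, so m(10) = 5.
  α_3 = 9: Horner steps 4 → 1, so m(9) = 1.
  α_4 = 7: Horner steps 4 → 4, so m(7) = 4.
Codeword c = [6, 5, 1, 4] ∈ F_11^4.


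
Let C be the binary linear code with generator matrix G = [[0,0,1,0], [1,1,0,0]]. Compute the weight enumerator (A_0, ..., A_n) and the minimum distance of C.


Weight distribution: A_0 = 1, A_1 = 1, A_2 = 1, A_3 = 1. Minimum distance d = 1.

Enumerate all 2^2 = 4 messages m ∈ F_2^2.
For each, compute codeword c = mG in F_2^4, then tally its weight.
  m = 00 → c = 0000, weight = 0.
  m = 10 → c = 0010, weight = 1.
  m = 01 → c = 1100, weight = 2.
  m = 11 → c = 1110, weight = 3.
Tally weights:
  weight 0: 1 codewords.
  weight 1: 1 codewords.
  weight 2: 1 codewords.
  weight 3: 1 codewords.
Minimum distance d = smallest w > 0 with A_w > 0 = 1.
Sanity: Σ A_w = 4 = 2^2 = 4 ✓.


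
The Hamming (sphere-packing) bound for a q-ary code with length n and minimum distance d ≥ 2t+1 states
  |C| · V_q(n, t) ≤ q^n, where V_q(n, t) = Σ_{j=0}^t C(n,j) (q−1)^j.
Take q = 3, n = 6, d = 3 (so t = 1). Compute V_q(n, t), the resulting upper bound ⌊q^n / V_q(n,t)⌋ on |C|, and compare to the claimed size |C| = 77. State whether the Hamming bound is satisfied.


V_q(n, t) = 13, q^n = 729, Hamming bound = 56, |C| = 77 > bound (violated).

Step 1: Compute V_q(n, t) = Σ_{j=0}^1 C(n, j) (q−1)^j.
  j = 0: C(6,0)·(2)^0 = 1·1 = 1.
  j = 1: C(6,1)·(2)^1 = 6·2 = 12.
  V_q(n, t) = 1 + 12 = 13.
Step 2: q^n = 3^6 = 729.
Step 3: Hamming bound ⌊q^n / V_q(n,t)⌋ = ⌊729/13⌋ = 56.
Step 4: Compare |C| = 77 to 56: violated.
The claimed |C| lies above the Hamming bound, so no 3-ary code of length 6 with d ≥ 3 can have 77 codewords.


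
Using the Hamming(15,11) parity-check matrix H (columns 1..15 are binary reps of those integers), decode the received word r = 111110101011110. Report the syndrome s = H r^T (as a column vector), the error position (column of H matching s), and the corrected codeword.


s = (1, 0, 1, 1)^T, error position = 11, corrected codeword c = 111110101001110

Compute s = H r^T mod 2 one row at a time:
  s_1 = 0 + 1 + 0 + 1 + 1 + 1 + 1 + 0 = 5 ≡ 1 (mod 2).
  s_2 = 1 + 1 + 0 + 1 + 1 + 1 + 1 + 0 = 6 ≡ 0 (mod 2).
  s_3 = 1 + 1 + 0 + 1 + 0 + 1 + 1 + 0 = 5 ≡ 1 (mod 2).
  s_4 = 1 + 1 + 1 + 1 + 1 + 1 + 1 + 0 = 7 ≡ 1 (mod 2).
s = (1, 0, 1, 1)^T — this equals column 11 of H (binary 1011), so error is at position 11.
Correct: flip bit 11 of r = 111110101011110 to get c = 111110101001110.


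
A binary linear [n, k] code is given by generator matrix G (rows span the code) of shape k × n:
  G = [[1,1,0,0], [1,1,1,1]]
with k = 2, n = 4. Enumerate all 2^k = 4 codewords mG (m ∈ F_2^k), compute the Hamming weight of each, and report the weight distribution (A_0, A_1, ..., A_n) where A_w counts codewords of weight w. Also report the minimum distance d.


Weight distribution: A_0 = 1, A_2 = 2, A_4 = 1. Minimum distance d = 2.

Enumerate all 2^2 = 4 messages m ∈ F_2^2.
For each, compute codeword c = mG in F_2^4, then tally its weight.
  m = 00 → c = 0000, weight = 0.
  m = 10 → c = 1100, weight = 2.
  m = 01 → c = 1111, weight = 4.
  m = 11 → c = 0011, weight = 2.
Tally weights:
  weight 0: 1 codewords.
  weight 2: 2 codewords.
  weight 4: 1 codewords.
Minimum distance d = smallest w > 0 with A_w > 0 = 2.
Sanity: Σ A_w = 4 = 2^2 = 4 ✓.


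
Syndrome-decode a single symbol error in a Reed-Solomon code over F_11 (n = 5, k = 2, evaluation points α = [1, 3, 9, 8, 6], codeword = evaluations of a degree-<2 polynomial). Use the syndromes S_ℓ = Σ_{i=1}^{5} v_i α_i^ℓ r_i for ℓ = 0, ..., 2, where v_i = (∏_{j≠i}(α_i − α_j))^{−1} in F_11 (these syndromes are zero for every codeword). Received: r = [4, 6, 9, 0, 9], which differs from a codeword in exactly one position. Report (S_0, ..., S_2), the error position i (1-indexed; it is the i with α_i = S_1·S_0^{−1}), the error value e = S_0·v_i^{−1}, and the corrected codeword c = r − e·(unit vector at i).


S = (8, 6, 10), error at position 3, error magnitude e = 8, c = [4, 6, 1, 0, 9].

Step 1: column multipliers v_i = (∏_{j≠i}(α_i − α_j))^{−1} mod 11.
  i = 1 (α = 1): (1−3)(1−9)(1−8)(1−6) = (−2)·(−8)·(−7)·(−5) = 560 ≡ 10, so v_1 = 10^{−1} = 10 (mod 11).
  i = 2 (α = 3): (3−1)(3−9)(3−8)(3−6) = 2·(−6)·(−5)·(−3) = −180 ≡ 7, so v_2 = 7^{−1} = 8 (mod 11).
  i = 3 (α = 9): (9−1)(9−3)(9−8)(9−6) = 8·6·1·3 = 144 ≡ 1, so v_3 = 1^{−1} = 1 (mod 11).
  i = 4 (α = 8): (8−1)(8−3)(8−9)(8−6) = 7·5·(−1)·2 = −70 ≡ 7, so v_4 = 7^{−1} = 8 (mod 11).
  i = 5 (α = 6): (6−1)(6−3)(6−9)(6−8) = 5·3·(−3)·(−2) = 90 ≡ 2, so v_5 = 2^{−1} = 6 (mod 11).
  v = [10, 8, 1, 8, 6].
Step 2: syndromes of r = [4, 6, 9, 0, 9] (all sums mod 11).
  S_0 = Σ v_i r_i = 10·4 + 8·6 + 1·9 + 8·0 + 6·9 = 151 ≡ 8.
  S_1 = Σ v_i α_i r_i = 10·1·4 + 8·3·6 + 1·9·9 + 8·8·0 + 6·6·9 = 589 ≡ 6.
  α_i^2 mod 11 = [1, 9, 4, 9, 3].
  S_2 = Σ v_i α_i^2 r_i = 10·1·4 + 8·9·6 + 1·4·9 + 8·9·0 + 6·3·9 = 670 ≡ 10.
  S = (8, 6, 10) ≠ 0, so r is not a codeword (an error is present).
Step 3: locate the error. For a single error e at position i, S_ℓ = v_i·e·α_i^ℓ, so α_err = S_1/S_0.
  S_0^{−1} = 8^{−1} = 7 (mod 11), so α_err = 6·7 = 42 ≡ 9 = α_3. Error position i = 3.
  Consistency check: S_2/S_1 = 10·2 = 20 ≡ 9 = α_err ✓ (single-error assumption holds).
Step 4: error magnitude e = S_0/v_3 = S_0·∏_{j≠3}(α_3 − α_j) = 8·1 = 8 ≡ 8 (mod 11).
Step 5: correct position 3: c_3 = r_3 − e = 9 − 8 ≡ 1 (mod 11). Hence c = [4, 6, 1, 0, 9].
  Check: interpolating c through the α_i gives m(x) = 3 + 1·x (degree < 2) with m(α_i) = c_i for every i, so c is indeed a codeword.


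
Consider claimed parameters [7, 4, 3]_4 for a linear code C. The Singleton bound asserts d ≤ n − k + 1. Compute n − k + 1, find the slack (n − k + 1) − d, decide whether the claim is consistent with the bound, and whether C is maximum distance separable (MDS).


Singleton RHS = n − k + 1 = 4, slack = 1, bound satisfied, not MDS.

Singleton bound: d ≤ n − k + 1.
Here n = 7, k = 4, so n − k + 1 = 4.
Given d = 3, check d ≤ 4: YES.
Slack = (n − k + 1) − d = 1.
The code is NOT MDS (slack = 1 > 0).
Description: the claimed parameters are [7, 4, 3]_4; such a code would be non-MDS.


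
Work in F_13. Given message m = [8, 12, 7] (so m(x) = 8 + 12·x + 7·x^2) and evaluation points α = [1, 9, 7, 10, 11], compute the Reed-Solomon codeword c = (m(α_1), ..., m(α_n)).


c = [1, 7, 6, 9, 12]

Message polynomial: m(x) = 8 + 12·x + 7·x^2 (mod 13).
For each evaluation point α_i, compute m(α_i) mod 13:
  α_1 = 1: Horner steps 7 → 6 → 1, so m(1) = 1.
  α_2 = 9: Horner steps 7 → 10 → 7, so m(9) = 7.
  α_3 = 7: Horner steps 7 → 9 → 6, so m(7) = 6.
  α_4 = 10: Horner steps 7 → 4 → 9, so m(10) = 9.
  α_5 = 11: Horner steps 7 → 11 → 12, so m(11) = 12.
Codeword c = [1, 7, 6, 9, 12] ∈ F_13^5.


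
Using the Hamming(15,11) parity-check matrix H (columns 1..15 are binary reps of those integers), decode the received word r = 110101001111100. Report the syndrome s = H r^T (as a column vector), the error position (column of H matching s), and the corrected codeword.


s = (1, 0, 0, 0)^T, error position = 8, corrected codeword c = 110101011111100

Compute s = H r^T mod 2 one row at a time:
  s_1 = 0 + 1 + 1 + 1 + 1 + 1 + 0 + 0 = 5 ≡ 1 (mod 2).
  s_2 = 1 + 0 + 1 + 0 + 1 + 1 + 0 + 0 = 4 ≡ 0 (mod 2).
  s_3 = 1 + 0 + 1 + 0 + 1 + 1 + 0 + 0 = 4 ≡ 0 (mod 2).
  s_4 = 1 + 0 + 0 + 0 + 1 + 1 + 1 + 0 = 4 ≡ 0 (mod 2).
s = (1, 0, 0, 0)^T — this equals column 8 of H (binary 1000), so error is at position 8.
Correct: flip bit 8 of r = 110101001111100 to get c = 110101011111100.


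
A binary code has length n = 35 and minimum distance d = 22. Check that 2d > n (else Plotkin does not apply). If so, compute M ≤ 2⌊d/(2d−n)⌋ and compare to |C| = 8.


Plotkin bound M ≤ 4; given |C| = 8 > bound (violated).

Check applicability: 2d = 44, n = 35.
2d − n = 9 > 0, so Plotkin applies.
Compute d/(2d−n) = 22/9 ≈ 2.4444.
⌊d/(2d−n)⌋ = 2.
Plotkin bound: M ≤ 2·2 = 4.
Given |C| = 8, check: VIOLATED.
This |C| is above the Plotkin bound, so no binary code with n = 35, d = 22 and 8 codewords exists.


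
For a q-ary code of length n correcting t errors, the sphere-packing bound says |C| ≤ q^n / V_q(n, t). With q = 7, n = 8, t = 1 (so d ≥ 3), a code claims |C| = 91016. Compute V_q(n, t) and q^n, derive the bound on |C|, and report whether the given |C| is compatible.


V_q(n, t) = 49, q^n = 5764801, Hamming bound = 117649, |C| = 91016 ≤ bound (satisfied).

Step 1: Compute V_q(n, t) = Σ_{j=0}^1 C(n, j) (q−1)^j.
  j = 0: C(8,0)·(6)^0 = 1·1 = 1.
  j = 1: C(8,1)·(6)^1 = 8·6 = 48.
  V_q(n, t) = 1 + 48 = 49.
Step 2: q^n = 7^8 = 5764801.
Step 3: Hamming bound ⌊q^n / V_q(n,t)⌋ = ⌊5764801/49⌋ = 117649.
Step 4: Compare |C| = 91016 to 117649: satisfied.
The claimed |C| lies below the Hamming bound.


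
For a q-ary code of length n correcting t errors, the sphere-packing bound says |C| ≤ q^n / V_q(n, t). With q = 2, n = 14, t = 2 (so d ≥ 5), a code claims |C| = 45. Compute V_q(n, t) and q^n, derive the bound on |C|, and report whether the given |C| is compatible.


V_q(n, t) = 106, q^n = 16384, Hamming bound = 154, |C| = 45 ≤ bound (satisfied).

Step 1: Compute V_q(n, t) = Σ_{j=0}^2 C(n, j) (q−1)^j.
  j = 0: C(14,0)·(1)^0 = 1·1 = 1.
  j = 1: C(14,1)·(1)^1 = 14·1 = 14.
  j = 2: C(14,2)·(1)^2 = 91·1 = 91.
  V_q(n, t) = 1 + 14 + 91 = 106.
Step 2: q^n = 2^14 = 16384.
Step 3: Hamming bound ⌊q^n / V_q(n,t)⌋ = ⌊16384/106⌋ = 154.
Step 4: Compare |C| = 45 to 154: satisfied.
The claimed |C| lies below the Hamming bound.


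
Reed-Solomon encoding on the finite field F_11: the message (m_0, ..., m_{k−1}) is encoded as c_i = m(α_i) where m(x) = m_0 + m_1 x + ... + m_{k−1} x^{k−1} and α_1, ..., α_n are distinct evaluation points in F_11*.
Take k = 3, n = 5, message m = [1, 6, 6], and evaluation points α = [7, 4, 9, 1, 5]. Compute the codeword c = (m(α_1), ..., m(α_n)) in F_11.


c = [7, 0, 2, 2, 5]

Message polynomial: m(x) = 1 + 6·x + 6·x^2 (mod 11).
For each evaluation point α_i, compute m(α_i) mod 11:
  α_1 = 7: Horner steps 6 → 4 → 7, so m(7) = 7.
  α_2 = 4: Horner steps 6 → 8 → 0, so m(4) = 0.
  α_3 = 9: Horner steps 6 → 5 → 2, so m(9) = 2.
  α_4 = 1: Horner steps 6 → 1 → 2, so m(1) = 2.
  α_5 = 5: Horner steps 6 → 3 → 5, so m(5) = 5.
Codeword c = [7, 0, 2, 2, 5] ∈ F_11^5.


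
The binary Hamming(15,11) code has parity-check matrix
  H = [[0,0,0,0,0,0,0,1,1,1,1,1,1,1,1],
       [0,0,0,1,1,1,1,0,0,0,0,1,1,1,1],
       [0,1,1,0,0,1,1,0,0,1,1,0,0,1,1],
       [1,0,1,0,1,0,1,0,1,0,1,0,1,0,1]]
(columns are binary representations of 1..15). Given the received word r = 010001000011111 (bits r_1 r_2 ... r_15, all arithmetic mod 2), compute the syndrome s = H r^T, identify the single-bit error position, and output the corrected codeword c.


s = (1, 1, 1, 1)^T, error position = 15, corrected codeword c = 010001000011110

Compute s = H r^T mod 2 one row at a time:
  s_1 = 0 + 0 + 0 + 1 + 1 + 1 + 1 + 1 = 5 ≡ 1 (mod 2).
  s_2 = 0 + 0 + 1 + 0 + 1 + 1 + 1 + 1 = 5 ≡ 1 (mod 2).
  s_3 = 1 + 0 + 1 + 0 + 0 + 1 + 1 + 1 = 5 ≡ 1 (mod 2).
  s_4 = 0 + 0 + 0 + 0 + 0 + 1 + 1 + 1 = 3 ≡ 1 (mod 2).
s = (1, 1, 1, 1)^T — this equals column 15 of H (binary 1111), so error is at position 15.
Correct: flip bit 15 of r = 010001000011111 to get c = 010001000011110.


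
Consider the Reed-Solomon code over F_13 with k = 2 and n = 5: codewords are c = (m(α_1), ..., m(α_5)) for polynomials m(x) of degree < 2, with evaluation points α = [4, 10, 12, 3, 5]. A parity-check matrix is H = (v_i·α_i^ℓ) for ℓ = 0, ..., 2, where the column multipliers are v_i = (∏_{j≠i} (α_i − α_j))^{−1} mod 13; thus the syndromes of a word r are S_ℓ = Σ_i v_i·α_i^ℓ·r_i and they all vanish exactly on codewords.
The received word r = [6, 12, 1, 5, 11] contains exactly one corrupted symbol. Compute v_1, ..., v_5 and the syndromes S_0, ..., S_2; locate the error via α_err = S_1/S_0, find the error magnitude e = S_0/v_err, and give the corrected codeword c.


S = (6, 4, 7), error at position 5, error magnitude e = 4, c = [6, 12, 1, 5, 7].

Step 1: column multipliers v_i = (∏_{j≠i}(α_i − α_j))^{−1} mod 13.
  i = 1 (α = 4): (4−10)(4−12)(4−3)(4−5) = (−6)·(−8)·1·(−1) = −48 ≡ 4, so v_1 = 4^{−1} = 10 (mod 13).
  i = 2 (α = 10): (10−4)(10−12)(10−3)(10−5) = 6·(−2)·7·5 = −420 ≡ 9, so v_2 = 9^{−1} = 3 (mod 13).
  i = 3 (α = 12): (12−4)(12−10)(12−3)(12−5) = 8·2·9·7 = 1008 ≡ 7, so v_3 = 7^{−1} = 2 (mod 13).
  i = 4 (α = 3): (3−4)(3−10)(3−12)(3−5) = (−1)·(−7)·(−9)·(−2) = 126 ≡ 9, so v_4 = 9^{−1} = 3 (mod 13).
  i = 5 (α = 5): (5−4)(5−10)(5−12)(5−3) = 1·(−5)·(−7)·2 = 70 ≡ 5, so v_5 = 5^{−1} = 8 (mod 13).
  v = [10, 3, 2, 3, 8].
Step 2: syndromes of r = [6, 12, 1, 5, 11] (all sums mod 13).
  S_0 = Σ v_i r_i = 10·6 + 3·12 + 2·1 + 3·5 + 8·11 = 201 ≡ 6.
  S_1 = Σ v_i α_i r_i = 10·4·6 + 3·10·12 + 2·12·1 + 3·3·5 + 8·5·11 = 1109 ≡ 4.
  α_i^2 mod 13 = [3, 9, 1, 9, 12].
  S_2 = Σ v_i α_i^2 r_i = 10·3·6 + 3·9·12 + 2·1·1 + 3·9·5 + 8·12·11 = 1697 ≡ 7.
  S = (6, 4, 7) ≠ 0, so r is not a codeword (an error is present).
Step 3: locate the error. For a single error e at position i, S_ℓ = v_i·e·α_i^ℓ, so α_err = S_1/S_0.
  S_0^{−1} = 6^{−1} = 11 (mod 13), so α_err = 4·11 = 44 ≡ 5 = α_5. Error position i = 5.
  Consistency check: S_2/S_1 = 7·10 = 70 ≡ 5 = α_err ✓ (single-error assumption holds).
Step 4: error magnitude e = S_0/v_5 = S_0·∏_{j≠5}(α_5 − α_j) = 6·5 = 30 ≡ 4 (mod 13).
Step 5: correct position 5: c_5 = r_5 − e = 11 − 4 ≡ 7 (mod 13). Hence c = [6, 12, 1, 5, 7].
  Check: interpolating c through the α_i gives m(x) = 2 + 1·x (degree < 2) with m(α_i) = c_i for every i, so c is indeed a codeword.


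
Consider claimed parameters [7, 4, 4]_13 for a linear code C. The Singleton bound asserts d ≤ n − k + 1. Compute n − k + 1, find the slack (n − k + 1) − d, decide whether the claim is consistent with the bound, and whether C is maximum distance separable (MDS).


Singleton RHS = n − k + 1 = 4, slack = 0, bound satisfied, MDS.

Singleton bound: d ≤ n − k + 1.
Here n = 7, k = 4, so n − k + 1 = 4.
Given d = 4, check d ≤ 4: YES.
Slack = (n − k + 1) − d = 0.
The code is MDS (slack = 0).
Description: the claimed parameters are [7, 4, 4]_13; such a code would be MDS (meets Singleton bound).


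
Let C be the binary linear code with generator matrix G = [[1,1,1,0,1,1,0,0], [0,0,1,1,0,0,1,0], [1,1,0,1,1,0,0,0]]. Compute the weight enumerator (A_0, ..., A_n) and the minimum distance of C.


Weight distribution: A_0 = 1, A_2 = 1, A_3 = 2, A_4 = 1, A_5 = 2, A_6 = 1. Minimum distance d = 2.

Enumerate all 2^3 = 8 messages m ∈ F_2^3.
For each, compute codeword c = mG in F_2^8, then tally its weight.
  m = 000 → c = 00000000, weight = 0.
  m = 100 → c = 11101100, weight = 5.
  m = 010 → c = 00110010, weight = 3.
  m = 110 → c = 11011110, weight = 6.
  m = 001 → c = 11011000, weight = 4.
  m = 101 → c = 00110100, weight = 3.
  m = 011 → c = 11101010, weight = 5.
  m = 111 → c = 00000110, weight = 2.
Tally weights:
  weight 0: 1 codewords.
  weight 2: 1 codewords.
  weight 3: 2 codewords.
  weight 4: 1 codewords.
  weight 5: 2 codewords.
  weight 6: 1 codewords.
Minimum distance d = smallest w > 0 with A_w > 0 = 2.
Sanity: Σ A_w = 8 = 2^3 = 8 ✓.


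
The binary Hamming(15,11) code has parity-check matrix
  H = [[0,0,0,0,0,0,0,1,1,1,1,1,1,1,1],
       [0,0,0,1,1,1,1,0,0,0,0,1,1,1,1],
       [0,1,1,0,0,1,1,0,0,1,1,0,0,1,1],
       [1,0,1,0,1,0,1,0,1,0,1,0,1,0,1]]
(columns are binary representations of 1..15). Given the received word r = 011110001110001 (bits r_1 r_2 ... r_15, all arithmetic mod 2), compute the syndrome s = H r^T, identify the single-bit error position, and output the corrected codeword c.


s = (0, 1, 1, 1)^T, error position = 7, corrected codeword c = 011110101110001

Compute s = H r^T mod 2 one row at a time:
  s_1 = 0 + 1 + 1 + 1 + 0 + 0 + 0 + 1 = 4 ≡ 0 (mod 2).
  s_2 = 1 + 1 + 0 + 0 + 0 + 0 + 0 + 1 = 3 ≡ 1 (mod 2).
  s_3 = 1 + 1 + 0 + 0 + 1 + 1 + 0 + 1 = 5 ≡ 1 (mod 2).
  s_4 = 0 + 1 + 1 + 0 + 1 + 1 + 0 + 1 = 5 ≡ 1 (mod 2).
s = (0, 1, 1, 1)^T — this equals column 7 of H (binary 0111), so error is at position 7.
Correct: flip bit 7 of r = 011110001110001 to get c = 011110101110001.


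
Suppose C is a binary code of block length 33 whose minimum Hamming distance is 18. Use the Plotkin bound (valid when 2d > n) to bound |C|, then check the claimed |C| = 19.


Plotkin bound M ≤ 12; given |C| = 19 > bound (violated).

Check applicability: 2d = 36, n = 33.
2d − n = 3 > 0, so Plotkin applies.
Compute d/(2d−n) = 18/3 ≈ 6.0000.
⌊d/(2d−n)⌋ = 6.
Plotkin bound: M ≤ 2·6 = 12.
Given |C| = 19, check: VIOLATED.
This |C| is above the Plotkin bound, so no binary code with n = 33, d = 18 and 19 codewords exists.


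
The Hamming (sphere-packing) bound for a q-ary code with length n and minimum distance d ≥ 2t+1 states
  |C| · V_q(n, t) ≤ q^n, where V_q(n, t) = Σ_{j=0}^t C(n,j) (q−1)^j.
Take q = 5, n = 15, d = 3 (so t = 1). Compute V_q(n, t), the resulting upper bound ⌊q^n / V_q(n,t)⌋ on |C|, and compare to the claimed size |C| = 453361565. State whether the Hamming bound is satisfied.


V_q(n, t) = 61, q^n = 30517578125, Hamming bound = 500288165, |C| = 453361565 ≤ bound (satisfied).

Step 1: Compute V_q(n, t) = Σ_{j=0}^1 C(n, j) (q−1)^j.
  j = 0: C(15,0)·(4)^0 = 1·1 = 1.
  j = 1: C(15,1)·(4)^1 = 15·4 = 60.
  V_q(n, t) = 1 + 60 = 61.
Step 2: q^n = 5^15 = 30517578125.
Step 3: Hamming bound ⌊q^n / V_q(n,t)⌋ = ⌊30517578125/61⌋ = 500288165.
Step 4: Compare |C| = 453361565 to 500288165: satisfied.
The claimed |C| lies below the Hamming bound.


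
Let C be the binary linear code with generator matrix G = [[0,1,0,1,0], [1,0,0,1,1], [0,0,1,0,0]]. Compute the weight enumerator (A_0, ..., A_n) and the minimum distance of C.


Weight distribution: A_0 = 1, A_1 = 1, A_2 = 1, A_3 = 3, A_4 = 2. Minimum distance d = 1.

Enumerate all 2^3 = 8 messages m ∈ F_2^3.
For each, compute codeword c = mG in F_2^5, then tally its weight.
  m = 000 → c = 00000, weight = 0.
  m = 100 → c = 01010, weight = 2.
  m = 010 → c = 10011, weight = 3.
  m = 110 → c = 11001, weight = 3.
  m = 001 → c = 00100, weight = 1.
  m = 101 → c = 01110, weight = 3.
  m = 011 → c = 10111, weight = 4.
  m = 111 → c = 11101, weight = 4.
Tally weights:
  weight 0: 1 codewords.
  weight 1: 1 codewords.
  weight 2: 1 codewords.
  weight 3: 3 codewords.
  weight 4: 2 codewords.
Minimum distance d = smallest w > 0 with A_w > 0 = 1.
Sanity: Σ A_w = 8 = 2^3 = 8 ✓.


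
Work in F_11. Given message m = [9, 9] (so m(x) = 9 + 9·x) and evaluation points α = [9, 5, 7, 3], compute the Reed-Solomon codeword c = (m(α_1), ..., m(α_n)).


c = [2, 10, 6, 3]

Message polynomial: m(x) = 9 + 9·x (mod 11).
For each evaluation point α_i, compute m(α_i) mod 11:
  α_1 = 9: Horner steps 9 → 2, so m(9) = 2.
  α_2 = 5: Horner steps 9 → 10, so m(5) = 10.
  α_3 = 7: Horner steps 9 → 6, so m(7) = 6.
  α_4 = 3: Horner steps 9 → 3, so m(3) = 3.
Codeword c = [2, 10, 6, 3] ∈ F_11^4.


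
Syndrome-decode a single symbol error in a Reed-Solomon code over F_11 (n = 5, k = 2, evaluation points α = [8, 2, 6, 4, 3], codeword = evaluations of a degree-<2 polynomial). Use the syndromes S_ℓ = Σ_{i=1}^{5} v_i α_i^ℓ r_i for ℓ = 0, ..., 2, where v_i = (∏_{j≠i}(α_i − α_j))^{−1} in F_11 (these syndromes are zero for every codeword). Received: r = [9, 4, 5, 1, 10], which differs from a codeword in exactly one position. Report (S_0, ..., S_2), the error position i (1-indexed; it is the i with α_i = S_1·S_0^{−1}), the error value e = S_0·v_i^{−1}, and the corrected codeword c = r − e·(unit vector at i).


S = (10, 9, 7), error at position 2, error magnitude e = 7, c = [9, 8, 5, 1, 10].

Step 1: column multipliers v_i = (∏_{j≠i}(α_i − α_j))^{−1} mod 11.
  i = 1 (α = 8): (8−2)(8−6)(8−4)(8−3) = 6·2·4·5 = 240 ≡ 9, so v_1 = 9^{−1} = 5 (mod 11).
  i = 2 (α = 2): (2−8)(2−6)(2−4)(2−3) = (−6)·(−4)·(−2)·(−1) = 48 ≡ 4, so v_2 = 4^{−1} = 3 (mod 11).
  i = 3 (α = 6): (6−8)(6−2)(6−4)(6−3) = (−2)·4·2·3 = −48 ≡ 7, so v_3 = 7^{−1} = 8 (mod 11).
  i = 4 (α = 4): (4−8)(4−2)(4−6)(4−3) = (−4)·2·(−2)·1 = 16 ≡ 5, so v_4 = 5^{−1} = 9 (mod 11).
  i = 5 (α = 3): (3−8)(3−2)(3−6)(3−4) = (−5)·1·(−3)·(−1) = −15 ≡ 7, so v_5 = 7^{−1} = 8 (mod 11).
  v = [5, 3, 8, 9, 8].
Step 2: syndromes of r = [9, 4, 5, 1, 10] (all sums mod 11).
  S_0 = Σ v_i r_i = 5·9 + 3·4 + 8·5 + 9·1 + 8·10 = 186 ≡ 10.
  S_1 = Σ v_i α_i r_i = 5·8·9 + 3·2·4 + 8·6·5 + 9·4·1 + 8·3·10 = 900 ≡ 9.
  α_i^2 mod 11 = [9, 4, 3, 5, 9].
  S_2 = Σ v_i α_i^2 r_i = 5·9·9 + 3·4·4 + 8·3·5 + 9·5·1 + 8·9·10 = 1338 ≡ 7.
  S = (10, 9, 7) ≠ 0, so r is not a codeword (an error is present).
Step 3: locate the error. For a single error e at position i, S_ℓ = v_i·e·α_i^ℓ, so α_err = S_1/S_0.
  S_0^{−1} = 10^{−1} = 10 (mod 11), so α_err = 9·10 = 90 ≡ 2 = α_2. Error position i = 2.
  Consistency check: S_2/S_1 = 7·5 = 35 ≡ 2 = α_err ✓ (single-error assumption holds).
Step 4: error magnitude e = S_0/v_2 = S_0·∏_{j≠2}(α_2 − α_j) = 10·4 = 40 ≡ 7 (mod 11).
Step 5: correct position 2: c_2 = r_2 − e = 4 − 7 ≡ 8 (mod 11). Hence c = [9, 8, 5, 1, 10].
  Check: interpolating c through the α_i gives m(x) = 4 + 2·x (degree < 2) with m(α_i) = c_i for every i, so c is indeed a codeword.


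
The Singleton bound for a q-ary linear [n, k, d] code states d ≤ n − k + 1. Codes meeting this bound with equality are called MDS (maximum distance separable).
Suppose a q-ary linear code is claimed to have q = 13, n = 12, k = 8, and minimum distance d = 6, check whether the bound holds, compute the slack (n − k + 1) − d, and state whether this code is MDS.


Singleton RHS = n − k + 1 = 5, slack = -1, bound violated (no such code; not MDS).

Singleton bound: d ≤ n − k + 1.
Here n = 12, k = 8, so n − k + 1 = 5.
Given d = 6, check d ≤ 5: NO.
Slack = (n − k + 1) − d = -1.
The slack is negative: d = 6 exceeds n − k + 1 = 5 by 1, so the Singleton bound is violated and no linear [12, 8, 6]_13 code can exist. In particular it is not MDS (MDS requires d = n − k + 1 exactly).
Description: the claimed parameters are [12, 8, 6]_13; such a code would be impossible (violates the Singleton bound).


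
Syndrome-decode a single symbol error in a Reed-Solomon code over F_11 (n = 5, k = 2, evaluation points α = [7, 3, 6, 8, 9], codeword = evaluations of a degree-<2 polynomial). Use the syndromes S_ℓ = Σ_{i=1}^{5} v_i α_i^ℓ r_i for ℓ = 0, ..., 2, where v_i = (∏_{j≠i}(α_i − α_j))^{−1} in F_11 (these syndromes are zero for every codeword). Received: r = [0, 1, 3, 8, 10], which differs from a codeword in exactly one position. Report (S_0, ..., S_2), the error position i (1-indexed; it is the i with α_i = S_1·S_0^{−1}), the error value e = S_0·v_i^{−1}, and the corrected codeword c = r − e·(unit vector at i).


S = (9, 4, 3), error at position 5, error magnitude e = 5, c = [0, 1, 3, 8, 5].

Step 1: column multipliers v_i = (∏_{j≠i}(α_i − α_j))^{−1} mod 11.
  i = 1 (α = 7): (7−3)(7−6)(7−8)(7−9) = 4·1·(−1)·(−2) = 8 ≡ 8, so v_1 = 8^{−1} = 7 (mod 11).
  i = 2 (α = 3): (3−7)(3−6)(3−8)(3−9) = (−4)·(−3)·(−5)·(−6) = 360 ≡ 8, so v_2 = 8^{−1} = 7 (mod 11).
  i = 3 (α = 6): (6−7)(6−3)(6−8)(6−9) = (−1)·3·(−2)·(−3) = −18 ≡ 4, so v_3 = 4^{−1} = 3 (mod 11).
  i = 4 (α = 8): (8−7)(8−3)(8−6)(8−9) = 1·5·2·(−1) = −10 ≡ 1, so v_4 = 1^{−1} = 1 (mod 11).
  i = 5 (α = 9): (9−7)(9−3)(9−6)(9−8) = 2·6·3·1 = 36 ≡ 3, so v_5 = 3^{−1} = 4 (mod 11).
  v = [7, 7, 3, 1, 4].
Step 2: syndromes of r = [0, 1, 3, 8, 10] (all sums mod 11).
  S_0 = Σ v_i r_i = 7·0 + 7·1 + 3·3 + 1·8 + 4·10 = 64 ≡ 9.
  S_1 = Σ v_i α_i r_i = 7·7·0 + 7·3·1 + 3·6·3 + 1·8·8 + 4·9·10 = 499 ≡ 4.
  α_i^2 mod 11 = [5, 9, 3, 9, 4].
  S_2 = Σ v_i α_i^2 r_i = 7·5·0 + 7·9·1 + 3·3·3 + 1·9·8 + 4·4·10 = 322 ≡ 3.
  S = (9, 4, 3) ≠ 0, so r is not a codeword (an error is present).
Step 3: locate the error. For a single error e at position i, S_ℓ = v_i·e·α_i^ℓ, so α_err = S_1/S_0.
  S_0^{−1} = 9^{−1} = 5 (mod 11), so α_err = 4·5 = 20 ≡ 9 = α_5. Error position i = 5.
  Consistency check: S_2/S_1 = 3·3 = 9 ≡ 9 = α_err ✓ (single-error assumption holds).
Step 4: error magnitude e = S_0/v_5 = S_0·∏_{j≠5}(α_5 − α_j) = 9·3 = 27 ≡ 5 (mod 11).
Step 5: correct position 5: c_5 = r_5 − e = 10 − 5 ≡ 5 (mod 11). Hence c = [0, 1, 3, 8, 5].
  Check: interpolating c through the α_i gives m(x) = 10 + 8·x (degree < 2) with m(α_i) = c_i for every i, so c is indeed a codeword.


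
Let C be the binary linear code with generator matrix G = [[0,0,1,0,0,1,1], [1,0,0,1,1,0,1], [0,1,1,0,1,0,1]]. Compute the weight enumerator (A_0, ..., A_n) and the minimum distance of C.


Weight distribution: A_0 = 1, A_3 = 2, A_4 = 3, A_5 = 2. Minimum distance d = 3.

Enumerate all 2^3 = 8 messages m ∈ F_2^3.
For each, compute codeword c = mG in F_2^7, then tally its weight.
  m = 000 → c = 0000000, weight = 0.
  m = 100 → c = 0010011, weight = 3.
  m = 010 → c = 1001101, weight = 4.
  m = 110 → c = 1011110, weight = 5.
  m = 001 → c = 0110101, weight = 4.
  m = 101 → c = 0100110, weight = 3.
  m = 011 → c = 1111000, weight = 4.
  m = 111 → c = 1101011, weight = 5.
Tally weights:
  weight 0: 1 codewords.
  weight 3: 2 codewords.
  weight 4: 3 codewords.
  weight 5: 2 codewords.
Minimum distance d = smallest w > 0 with A_w > 0 = 3.
Sanity: Σ A_w = 8 = 2^3 = 8 ✓.


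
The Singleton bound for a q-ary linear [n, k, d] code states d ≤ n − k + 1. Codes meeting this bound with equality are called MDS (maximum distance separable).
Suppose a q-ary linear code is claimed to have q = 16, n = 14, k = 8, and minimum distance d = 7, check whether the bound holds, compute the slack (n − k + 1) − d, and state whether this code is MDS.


Singleton RHS = n − k + 1 = 7, slack = 0, bound satisfied, MDS.

Singleton bound: d ≤ n − k + 1.
Here n = 14, k = 8, so n − k + 1 = 7.
Given d = 7, check d ≤ 7: YES.
Slack = (n − k + 1) − d = 0.
The code is MDS (slack = 0).
Description: the claimed parameters are [14, 8, 7]_16; such a code would be MDS (meets Singleton bound).


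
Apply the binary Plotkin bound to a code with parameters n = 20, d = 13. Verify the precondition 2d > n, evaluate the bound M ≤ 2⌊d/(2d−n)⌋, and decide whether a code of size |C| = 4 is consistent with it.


Plotkin bound M ≤ 4; given |C| = 4 ≤ bound (satisfied).

Check applicability: 2d = 26, n = 20.
2d − n = 6 > 0, so Plotkin applies.
Compute d/(2d−n) = 13/6 ≈ 2.1667.
⌊d/(2d−n)⌋ = 2.
Plotkin bound: M ≤ 2·2 = 4.
Given |C| = 4, check: satisfied.
This |C| is at the Plotkin bound.


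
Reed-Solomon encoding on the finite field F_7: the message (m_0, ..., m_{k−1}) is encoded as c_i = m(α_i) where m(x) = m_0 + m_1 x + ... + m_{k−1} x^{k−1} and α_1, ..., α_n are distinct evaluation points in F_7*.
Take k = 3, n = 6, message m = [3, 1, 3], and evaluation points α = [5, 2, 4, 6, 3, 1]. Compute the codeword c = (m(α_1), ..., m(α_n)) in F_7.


c = [6, 3, 6, 5, 5, 0]

Message polynomial: m(x) = 3 + 1·x + 3·x^2 (mod 7).
For each evaluation point α_i, compute m(α_i) mod 7:
  α_1 = 5: Horner steps 3 → 2 → 6, so m(5) = 6.
  α_2 = 2: Horner steps 3 → 0 → 3, so m(2) = 3.
  α_3 = 4: Horner steps 3 → 6 → 6, so m(4) = 6.
  α_4 = 6: Horner steps 3 → 5 → 5, so m(6) = 5.
  α_5 = 3: Horner steps 3 → 3 → 5, so m(3) = 5.
  α_6 = 1: Horner steps 3 → 4 → 0, so m(1) = 0.
Codeword c = [6, 3, 6, 5, 5, 0] ∈ F_7^6.


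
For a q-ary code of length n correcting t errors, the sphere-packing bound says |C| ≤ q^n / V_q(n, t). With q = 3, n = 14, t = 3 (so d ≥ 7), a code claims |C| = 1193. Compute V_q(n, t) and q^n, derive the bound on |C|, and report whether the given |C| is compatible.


V_q(n, t) = 3305, q^n = 4782969, Hamming bound = 1447, |C| = 1193 ≤ bound (satisfied).

Step 1: Compute V_q(n, t) = Σ_{j=0}^3 C(n, j) (q−1)^j.
  j = 0: C(14,0)·(2)^0 = 1·1 = 1.
  j = 1: C(14,1)·(2)^1 = 14·2 = 28.
  j = 2: C(14,2)·(2)^2 = 91·4 = 364.
  j = 3: C(14,3)·(2)^3 = 364·8 = 2912.
  V_q(n, t) = 1 + 28 + 364 + 2912 = 3305.
Step 2: q^n = 3^14 = 4782969.
Step 3: Hamming bound ⌊q^n / V_q(n,t)⌋ = ⌊4782969/3305⌋ = 1447.
Step 4: Compare |C| = 1193 to 1447: satisfied.
The claimed |C| lies below the Hamming bound.


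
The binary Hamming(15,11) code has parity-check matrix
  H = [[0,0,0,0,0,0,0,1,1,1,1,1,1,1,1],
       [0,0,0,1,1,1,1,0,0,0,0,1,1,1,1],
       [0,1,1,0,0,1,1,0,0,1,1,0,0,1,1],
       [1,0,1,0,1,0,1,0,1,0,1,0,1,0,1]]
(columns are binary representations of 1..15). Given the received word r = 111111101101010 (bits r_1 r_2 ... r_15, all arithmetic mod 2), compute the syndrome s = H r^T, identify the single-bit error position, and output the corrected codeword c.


s = (0, 0, 0, 1)^T, error position = 1, corrected codeword c = 011111101101010

Compute s = H r^T mod 2 one row at a time:
  s_1 = 0 + 1 + 1 + 0 + 1 + 0 + 1 + 0 = 4 ≡ 0 (mod 2).
  s_2 = 1 + 1 + 1 + 1 + 1 + 0 + 1 + 0 = 6 ≡ 0 (mod 2).
  s_3 = 1 + 1 + 1 + 1 + 1 + 0 + 1 + 0 = 6 ≡ 0 (mod 2).
  s_4 = 1 + 1 + 1 + 1 + 1 + 0 + 0 + 0 = 5 ≡ 1 (mod 2).
s = (0, 0, 0, 1)^T — this equals column 1 of H (binary 0001), so error is at position 1.
Correct: flip bit 1 of r = 111111101101010 to get c = 011111101101010.


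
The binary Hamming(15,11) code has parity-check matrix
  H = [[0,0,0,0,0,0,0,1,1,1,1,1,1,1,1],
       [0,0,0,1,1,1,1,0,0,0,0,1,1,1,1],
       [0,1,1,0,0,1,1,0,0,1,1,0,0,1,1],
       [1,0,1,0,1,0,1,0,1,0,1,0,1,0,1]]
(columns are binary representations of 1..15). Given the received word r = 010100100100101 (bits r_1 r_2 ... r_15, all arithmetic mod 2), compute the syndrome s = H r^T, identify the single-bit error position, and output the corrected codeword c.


s = (1, 0, 0, 1)^T, error position = 9, corrected codeword c = 010100101100101

Compute s = H r^T mod 2 one row at a time:
  s_1 = 0 + 0 + 1 + 0 + 0 + 1 + 0 + 1 = 3 ≡ 1 (mod 2).
  s_2 = 1 + 0 + 0 + 1 + 0 + 1 + 0 + 1 = 4 ≡ 0 (mod 2).
  s_3 = 1 + 0 + 0 + 1 + 1 + 0 + 0 + 1 = 4 ≡ 0 (mod 2).
  s_4 = 0 + 0 + 0 + 1 + 0 + 0 + 1 + 1 = 3 ≡ 1 (mod 2).
s = (1, 0, 0, 1)^T — this equals column 9 of H (binary 1001), so error is at position 9.
Correct: flip bit 9 of r = 010100100100101 to get c = 010100101100101.


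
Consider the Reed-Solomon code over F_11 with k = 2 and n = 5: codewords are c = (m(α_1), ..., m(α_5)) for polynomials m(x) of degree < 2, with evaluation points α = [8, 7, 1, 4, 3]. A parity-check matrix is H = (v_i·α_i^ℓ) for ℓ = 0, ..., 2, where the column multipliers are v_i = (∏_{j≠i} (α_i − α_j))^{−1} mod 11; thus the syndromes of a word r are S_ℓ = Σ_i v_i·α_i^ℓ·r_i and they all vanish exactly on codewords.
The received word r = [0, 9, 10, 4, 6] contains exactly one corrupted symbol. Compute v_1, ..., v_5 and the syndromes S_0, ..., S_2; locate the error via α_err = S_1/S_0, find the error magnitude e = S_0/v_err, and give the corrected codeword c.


S = (6, 4, 10), error at position 1, error magnitude e = 4, c = [7, 9, 10, 4, 6].

Step 1: column multipliers v_i = (∏_{j≠i}(α_i − α_j))^{−1} mod 11.
  i = 1 (α = 8): (8−7)(8−1)(8−4)(8−3) = 1·7·4·5 = 140 ≡ 8, so v_1 = 8^{−1} = 7 (mod 11).
  i = 2 (α = 7): (7−8)(7−1)(7−4)(7−3) = (−1)·6·3·4 = −72 ≡ 5, so v_2 = 5^{−1} = 9 (mod 11).
  i = 3 (α = 1): (1−8)(1−7)(1−4)(1−3) = (−7)·(−6)·(−3)·(−2) = 252 ≡ 10, so v_3 = 10^{−1} = 10 (mod 11).
  i = 4 (α = 4): (4−8)(4−7)(4−1)(4−3) = (−4)·(−3)·3·1 = 36 ≡ 3, so v_4 = 3^{−1} = 4 (mod 11).
  i = 5 (α = 3): (3−8)(3−7)(3−1)(3−4) = (−5)·(−4)·2·(−1) = −40 ≡ 4, so v_5 = 4^{−1} = 3 (mod 11).
  v = [7, 9, 10, 4, 3].
Step 2: syndromes of r = [0, 9, 10, 4, 6] (all sums mod 11).
  S_0 = Σ v_i r_i = 7·0 + 9·9 + 10·10 + 4·4 + 3·6 = 215 ≡ 6.
  S_1 = Σ v_i α_i r_i = 7·8·0 + 9·7·9 + 10·1·10 + 4·4·4 + 3·3·6 = 785 ≡ 4.
  α_i^2 mod 11 = [9, 5, 1, 5, 9].
  S_2 = Σ v_i α_i^2 r_i = 7·9·0 + 9·5·9 + 10·1·10 + 4·5·4 + 3·9·6 = 747 ≡ 10.
  S = (6, 4, 10) ≠ 0, so r is not a codeword (an error is present).
Step 3: locate the error. For a single error e at position i, S_ℓ = v_i·e·α_i^ℓ, so α_err = S_1/S_0.
  S_0^{−1} = 6^{−1} = 2 (mod 11), so α_err = 4·2 = 8 ≡ 8 = α_1. Error position i = 1.
  Consistency check: S_2/S_1 = 10·3 = 30 ≡ 8 = α_err ✓ (single-error assumption holds).
Step 4: error magnitude e = S_0/v_1 = S_0·∏_{j≠1}(α_1 − α_j) = 6·8 = 48 ≡ 4 (mod 11).
Step 5: correct position 1: c_1 = r_1 − e = 0 − 4 ≡ 7 (mod 11). Hence c = [7, 9, 10, 4, 6].
  Check: interpolating c through the α_i gives m(x) = 1 + 9·x (degree < 2) with m(α_i) = c_i for every i, so c is indeed a codeword.


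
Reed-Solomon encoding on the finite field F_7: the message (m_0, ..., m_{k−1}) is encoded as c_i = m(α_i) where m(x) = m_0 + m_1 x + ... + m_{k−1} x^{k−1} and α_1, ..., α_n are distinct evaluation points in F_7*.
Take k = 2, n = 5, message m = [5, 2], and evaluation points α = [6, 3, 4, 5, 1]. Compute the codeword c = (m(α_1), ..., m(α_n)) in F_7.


c = [3, 4, 6, 1, 0]

Message polynomial: m(x) = 5 + 2·x (mod 7).
For each evaluation point α_i, compute m(α_i) mod 7:
  α_1 = 6: Horner steps 2 → 3, so m(6) = 3.
  α_2 = 3: Horner steps 2 → 4, so m(3) = 4.
  α_3 = 4: Horner steps 2 → 6, so m(4) = 6.
  α_4 = 5: Horner steps 2 → 1, so m(5) = 1.
  α_5 = 1: Horner steps 2 → 0, so m(1) = 0.
Codeword c = [3, 4, 6, 1, 0] ∈ F_7^5.


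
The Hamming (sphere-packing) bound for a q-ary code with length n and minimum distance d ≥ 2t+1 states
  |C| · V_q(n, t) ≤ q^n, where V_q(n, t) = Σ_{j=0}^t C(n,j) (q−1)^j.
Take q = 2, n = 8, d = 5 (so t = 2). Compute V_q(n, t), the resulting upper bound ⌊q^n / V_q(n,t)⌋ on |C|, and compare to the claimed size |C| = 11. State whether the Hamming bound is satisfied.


V_q(n, t) = 37, q^n = 256, Hamming bound = 6, |C| = 11 > bound (violated).

Step 1: Compute V_q(n, t) = Σ_{j=0}^2 C(n, j) (q−1)^j.
  j = 0: C(8,0)·(1)^0 = 1·1 = 1.
  j = 1: C(8,1)·(1)^1 = 8·1 = 8.
  j = 2: C(8,2)·(1)^2 = 28·1 = 28.
  V_q(n, t) = 1 + 8 + 28 = 37.
Step 2: q^n = 2^8 = 256.
Step 3: Hamming bound ⌊q^n / V_q(n,t)⌋ = ⌊256/37⌋ = 6.
Step 4: Compare |C| = 11 to 6: violated.
The claimed |C| lies above the Hamming bound, so no 2-ary code of length 8 with d ≥ 5 can have 11 codewords.


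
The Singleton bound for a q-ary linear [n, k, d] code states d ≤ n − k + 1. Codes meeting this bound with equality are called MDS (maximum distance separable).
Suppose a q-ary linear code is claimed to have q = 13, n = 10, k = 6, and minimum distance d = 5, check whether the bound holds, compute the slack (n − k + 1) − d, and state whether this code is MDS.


Singleton RHS = n − k + 1 = 5, slack = 0, bound satisfied, MDS.

Singleton bound: d ≤ n − k + 1.
Here n = 10, k = 6, so n − k + 1 = 5.
Given d = 5, check d ≤ 5: YES.
Slack = (n − k + 1) − d = 0.
The code is MDS (slack = 0).
Description: the claimed parameters are [10, 6, 5]_13; such a code would be MDS (meets Singleton bound).


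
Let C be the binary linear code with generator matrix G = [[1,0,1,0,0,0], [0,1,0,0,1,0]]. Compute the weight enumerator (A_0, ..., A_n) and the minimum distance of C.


Weight distribution: A_0 = 1, A_2 = 2, A_4 = 1. Minimum distance d = 2.

Enumerate all 2^2 = 4 messages m ∈ F_2^2.
For each, compute codeword c = mG in F_2^6, then tally its weight.
  m = 00 → c = 000000, weight = 0.
  m = 10 → c = 101000, weight = 2.
  m = 01 → c = 010010, weight = 2.
  m = 11 → c = 111010, weight = 4.
Tally weights:
  weight 0: 1 codewords.
  weight 2: 2 codewords.
  weight 4: 1 codewords.
Minimum distance d = smallest w > 0 with A_w > 0 = 2.
Sanity: Σ A_w = 4 = 2^2 = 4 ✓.


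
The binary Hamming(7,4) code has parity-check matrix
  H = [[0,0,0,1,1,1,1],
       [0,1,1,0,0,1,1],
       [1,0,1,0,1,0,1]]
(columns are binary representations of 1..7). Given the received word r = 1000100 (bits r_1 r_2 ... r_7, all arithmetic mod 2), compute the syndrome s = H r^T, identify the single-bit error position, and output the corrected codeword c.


s = (1, 0, 0)^T, error position = 4, corrected codeword c = 1001100

Compute s = H r^T mod 2 one row at a time:
  s_1 = 0 + 1 + 0 + 0 = 1 ≡ 1 (mod 2).
  s_2 = 0 + 0 + 0 + 0 = 0 ≡ 0 (mod 2).
  s_3 = 1 + 0 + 1 + 0 = 2 ≡ 0 (mod 2).
s = (1, 0, 0)^T — this equals column 4 of H (binary 100), so error is at position 4.
Correct: flip bit 4 of r = 1000100 to get c = 1001100.


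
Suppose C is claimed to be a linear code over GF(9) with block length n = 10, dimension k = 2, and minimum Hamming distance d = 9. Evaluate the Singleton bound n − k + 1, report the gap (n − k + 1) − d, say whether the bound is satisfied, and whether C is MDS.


Singleton RHS = n − k + 1 = 9, slack = 0, bound satisfied, MDS.

Singleton bound: d ≤ n − k + 1.
Here n = 10, k = 2, so n − k + 1 = 9.
Given d = 9, check d ≤ 9: YES.
Slack = (n − k + 1) − d = 0.
The code is MDS (slack = 0).
Description: the claimed parameters are [10, 2, 9]_9; such a code would be MDS (meets Singleton bound).


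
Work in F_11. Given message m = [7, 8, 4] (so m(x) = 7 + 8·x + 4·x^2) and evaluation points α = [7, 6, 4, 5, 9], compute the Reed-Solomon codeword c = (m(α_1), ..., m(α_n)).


c = [6, 1, 4, 4, 7]

Message polynomial: m(x) = 7 + 8·x + 4·x^2 (mod 11).
For each evaluation point α_i, compute m(α_i) mod 11:
  α_1 = 7: Horner steps 4 → 3 → 6, so m(7) = 6.
  α_2 = 6: Horner steps 4 → 10 → 1, so m(6) = 1.
  α_3 = 4: Horner steps 4 → 2 → 4, so m(4) = 4.
  α_4 = 5: Horner steps 4 → 6 → 4, so m(5) = 4.
  α_5 = 9: Horner steps 4 → 0 → 7, so m(9) = 7.
Codeword c = [6, 1, 4, 4, 7] ∈ F_11^5.


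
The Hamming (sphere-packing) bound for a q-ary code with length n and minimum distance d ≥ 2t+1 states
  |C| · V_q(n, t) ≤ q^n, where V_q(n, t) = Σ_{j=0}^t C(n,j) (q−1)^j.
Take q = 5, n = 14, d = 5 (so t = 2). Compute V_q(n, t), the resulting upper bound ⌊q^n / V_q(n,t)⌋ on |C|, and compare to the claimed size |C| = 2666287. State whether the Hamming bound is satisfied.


V_q(n, t) = 1513, q^n = 6103515625, Hamming bound = 4034048, |C| = 2666287 ≤ bound (satisfied).

Step 1: Compute V_q(n, t) = Σ_{j=0}^2 C(n, j) (q−1)^j.
  j = 0: C(14,0)·(4)^0 = 1·1 = 1.
  j = 1: C(14,1)·(4)^1 = 14·4 = 56.
  j = 2: C(14,2)·(4)^2 = 91·16 = 1456.
  V_q(n, t) = 1 + 56 + 1456 = 1513.
Step 2: q^n = 5^14 = 6103515625.
Step 3: Hamming bound ⌊q^n / V_q(n,t)⌋ = ⌊6103515625/1513⌋ = 4034048.
Step 4: Compare |C| = 2666287 to 4034048: satisfied.
The claimed |C| lies below the Hamming bound.
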